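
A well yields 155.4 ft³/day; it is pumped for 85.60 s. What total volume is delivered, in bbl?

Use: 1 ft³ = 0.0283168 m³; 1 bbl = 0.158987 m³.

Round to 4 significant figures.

0.02742 bbl

155.4 ft³/day → 5.09309×10⁻⁵ m³/s
V = Q × t = 5.09309×10⁻⁵ × 85.6 = 0.00435969 m³
In bbl: 0.00435969 / 0.158987 = 0.0274217 bbl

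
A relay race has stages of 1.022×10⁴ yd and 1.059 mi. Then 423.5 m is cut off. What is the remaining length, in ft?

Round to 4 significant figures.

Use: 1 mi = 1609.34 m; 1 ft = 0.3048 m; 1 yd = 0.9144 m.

1.022×10⁴ yd × 0.9144 → 9345.17 m
1.059 mi × 1609.34 → 1704.29 m
423.5 m (already m)
Result: 9345.17 + 1704.29 − 423.5 = 10626 m
In ft: 10626 / 0.3048 = 34862.2 ft

3.486×10⁴ ft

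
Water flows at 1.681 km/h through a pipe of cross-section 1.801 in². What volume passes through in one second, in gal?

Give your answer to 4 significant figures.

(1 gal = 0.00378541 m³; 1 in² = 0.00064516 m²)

1.681 km/h × (1/3.6) → 0.466944 m/s
1.801 in² × 0.00064516 → 0.00116193 m²
V = v × A × t = 0.466944 m/s × 0.00116193 m² × 1 s = 5.42556×10⁻⁴ m³
5.42556×10⁻⁴ m³ ÷ (0.00378541 m³/gal) = 0.143328 gal

0.1433 gal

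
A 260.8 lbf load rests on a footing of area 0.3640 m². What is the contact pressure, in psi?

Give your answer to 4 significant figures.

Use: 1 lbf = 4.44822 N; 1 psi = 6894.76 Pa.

260.8 lbf × 4.44822 → 1160.1 N
P = F / A = 1160.1 N / 0.364 m² = 3187.09 Pa
3187.09 Pa ÷ (6894.76 Pa/psi) = 0.462248 psi

0.4622 psi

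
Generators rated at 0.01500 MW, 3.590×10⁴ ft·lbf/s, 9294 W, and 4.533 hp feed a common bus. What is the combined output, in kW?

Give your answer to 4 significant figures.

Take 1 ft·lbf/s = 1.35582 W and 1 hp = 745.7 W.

76.35 kW

0.01500 MW × 1000000 → 15000 W
3.590×10⁴ ft·lbf/s × 1.35582 → 48673.9 W
9294 W (already W)
4.533 hp × 745.7 → 3380.26 W
Total: 15000 + 48673.9 + 9294 + 3380.26 = 76348.2 W
In kW: 76348.2 / 1000 = 76.3482 kW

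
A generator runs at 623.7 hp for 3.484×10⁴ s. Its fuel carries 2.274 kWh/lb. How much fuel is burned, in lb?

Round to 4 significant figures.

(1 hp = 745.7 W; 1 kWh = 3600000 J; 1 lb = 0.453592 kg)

1979 lb

623.7 hp → 465093 W
E = P × t = 465093 × 34840 = 1.62038×10¹⁰ J
2.274 kWh/lb → 1.80479×10⁷ J/kg
m = E / e_s = 1.62038×10¹⁰ / 1.80479×10⁷ = 897.822 kg
In lb: 897.822 / 0.453592 = 1979.36 lb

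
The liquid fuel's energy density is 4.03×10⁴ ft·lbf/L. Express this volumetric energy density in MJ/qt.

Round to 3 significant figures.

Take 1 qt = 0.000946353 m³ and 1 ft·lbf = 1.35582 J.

4.03×10⁴ ft·lbf/L × 1.35582 J/ft·lbf ÷ 0.001 m³/L = 5.46395×10⁷ J/m³
5.46395×10⁷ J/m³ ÷ 1000000 J/MJ × 0.000946353 m³/qt = 0.0517083 MJ/qt

0.0517 MJ/qt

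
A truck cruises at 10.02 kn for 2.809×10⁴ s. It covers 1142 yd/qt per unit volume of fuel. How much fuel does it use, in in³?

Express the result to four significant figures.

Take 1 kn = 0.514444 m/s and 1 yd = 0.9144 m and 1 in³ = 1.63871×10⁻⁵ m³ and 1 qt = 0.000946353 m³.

10.02 kn → 5.15473 m/s
d = v × t = 5.15473 × 28090 = 144796 m
1142 yd/qt → 1.10344×10⁶ m/m³
V = d / (distance per unit fuel) = 144796 / 1.10344×10⁶ = 0.131222 m³
In in³: 0.131222 / 1.63871×10⁻⁵ = 8007.64 in³

8008 in³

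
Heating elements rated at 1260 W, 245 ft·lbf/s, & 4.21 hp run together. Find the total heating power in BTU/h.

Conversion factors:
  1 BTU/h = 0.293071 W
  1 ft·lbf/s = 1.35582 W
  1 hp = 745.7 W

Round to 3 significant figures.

1260 W (already W)
245 ft·lbf/s × 1.35582 = 332.176 W
4.21 hp × 745.7 = 3139.4 W
Total: 1260 + 332.176 + 3139.4 = 4731.58 W
In BTU/h: 4731.58 / 0.293071 = 16144.8 BTU/h

1.61×10⁴ BTU/h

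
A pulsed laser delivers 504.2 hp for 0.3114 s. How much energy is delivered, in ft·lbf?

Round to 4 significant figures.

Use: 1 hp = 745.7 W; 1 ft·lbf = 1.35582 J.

8.635×10⁴ ft·lbf

504.2 hp × 745.7 → 375982 W
E = P × t = 375982 W × 0.3114 s = 117081 J
117081 J ÷ (1.35582 J/ft·lbf) = 86354.4 ft·lbf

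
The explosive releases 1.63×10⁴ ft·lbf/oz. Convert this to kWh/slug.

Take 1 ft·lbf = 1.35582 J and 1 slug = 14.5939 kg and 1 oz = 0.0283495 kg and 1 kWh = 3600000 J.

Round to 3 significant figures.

1.63×10⁴ ft·lbf/oz × 1.35582 J/ft·lbf ÷ 0.0283495 kg/oz = 779550 J/kg
779550 J/kg ÷ 3600000 J/kWh × 14.5939 kg/slug = 3.16019 kWh/slug

3.16 kWh/slug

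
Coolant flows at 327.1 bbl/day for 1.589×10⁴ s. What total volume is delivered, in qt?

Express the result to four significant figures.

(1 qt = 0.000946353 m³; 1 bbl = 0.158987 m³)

1.011×10⁴ qt

327.1 bbl/day → 6.01906×10⁻⁴ m³/s
V = Q × t = 6.01906×10⁻⁴ × 15890 = 9.56429 m³
In qt: 9.56429 / 0.000946353 = 10106.5 qt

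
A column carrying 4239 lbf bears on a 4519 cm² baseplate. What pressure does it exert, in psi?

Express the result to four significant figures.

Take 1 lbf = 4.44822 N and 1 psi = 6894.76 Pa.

6.052 psi

4239 lbf × 4.44822 = 18856 N
4519 cm² × 0.0001 = 0.4519 m²
P = F / A = 18856 N / 0.4519 m² = 41726 Pa
41726 Pa ÷ (6894.76 Pa/psi) = 6.05184 psi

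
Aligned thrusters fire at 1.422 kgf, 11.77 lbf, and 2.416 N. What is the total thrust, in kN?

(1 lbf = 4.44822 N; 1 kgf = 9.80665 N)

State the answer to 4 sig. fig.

0.06872 kN

1.422 kgf × 9.80665 → 13.9451 N
11.77 lbf × 4.44822 → 52.3555 N
2.416 N (already N)
Total: 13.9451 + 52.3555 + 2.416 = 68.7166 N
In kN: 68.7166 / 1000 = 0.0687166 kN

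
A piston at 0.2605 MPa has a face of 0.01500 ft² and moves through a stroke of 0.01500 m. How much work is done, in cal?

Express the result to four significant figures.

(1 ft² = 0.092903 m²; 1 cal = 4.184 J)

1.301 cal

0.2605 MPa → 260500 Pa
0.01500 ft² → 0.00139354 m²
F = P × A = 260500 × 0.00139354 = 363.017 N
W = F × d = 363.017 × 0.015 = 5.44526 J
In cal: 5.44526 / 4.184 = 1.30145 cal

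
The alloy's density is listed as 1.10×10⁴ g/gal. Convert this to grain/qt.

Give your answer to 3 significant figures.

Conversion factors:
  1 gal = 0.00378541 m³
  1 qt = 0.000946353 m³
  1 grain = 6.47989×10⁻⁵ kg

1.10×10⁴ g/gal × 0.001 kg/g ÷ 0.00378541 m³/gal = 2905.89 kg/m³
2905.89 kg/m³ ÷ 6.47989×10⁻⁵ kg/grain × 0.000946353 m³/qt = 42439 grain/qt

4.24×10⁴ grain/qt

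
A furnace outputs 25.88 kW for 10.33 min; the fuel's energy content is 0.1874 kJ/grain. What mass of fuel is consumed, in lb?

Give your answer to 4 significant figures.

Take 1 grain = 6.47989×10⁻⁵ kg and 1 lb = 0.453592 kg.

12.23 lb

25.88 kW → 25880 W
10.33 min → 619.8 s
E = P × t = 25880 × 619.8 = 1.60404×10⁷ J
0.1874 kJ/grain → 2.89202×10⁶ J/kg
m = E / e_s = 1.60404×10⁷ / 2.89202×10⁶ = 5.54643 kg
In lb: 5.54643 / 0.453592 = 12.2278 lb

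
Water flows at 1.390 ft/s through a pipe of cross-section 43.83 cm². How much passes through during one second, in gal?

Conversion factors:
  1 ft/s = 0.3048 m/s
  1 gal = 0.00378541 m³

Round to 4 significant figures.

0.4906 gal

1.390 ft/s × 0.3048 → 0.423672 m/s
43.83 cm² × 0.0001 → 0.004383 m²
V = v × A × t = 0.423672 m/s × 0.004383 m² × 1 s = 0.00185695 m³
0.00185695 m³ ÷ (0.00378541 m³/gal) = 0.490555 gal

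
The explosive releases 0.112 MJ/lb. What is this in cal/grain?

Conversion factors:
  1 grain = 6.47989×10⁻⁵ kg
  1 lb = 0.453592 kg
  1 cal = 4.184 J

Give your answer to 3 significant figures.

0.112 MJ/lb × 1000000 J/MJ ÷ 0.453592 kg/lb = 246918 J/kg
246918 J/kg ÷ 4.184 J/cal × 6.47989×10⁻⁵ kg/grain = 3.8241 cal/grain

3.82 cal/grain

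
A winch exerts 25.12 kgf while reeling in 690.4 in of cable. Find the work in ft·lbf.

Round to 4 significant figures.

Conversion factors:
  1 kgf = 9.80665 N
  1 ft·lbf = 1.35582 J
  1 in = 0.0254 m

25.12 kgf × 9.80665 → 246.343 N
690.4 in × 0.0254 → 17.5362 m
W = F × d = 246.343 N × 17.5362 m = 4319.92 J
4319.92 J ÷ (1.35582 J/ft·lbf) = 3186.2 ft·lbf

3186 ft·lbf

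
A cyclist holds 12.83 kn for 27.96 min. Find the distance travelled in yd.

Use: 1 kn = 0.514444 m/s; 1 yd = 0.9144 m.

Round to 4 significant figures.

12.83 kn × 0.514444 → 6.60032 m/s
27.96 min × 60 → 1677.6 s
d = v × t = 6.60032 m/s × 1677.6 s = 11072.7 m
11072.7 m ÷ (0.9144 m/yd) = 12109.3 yd

1.211×10⁴ yd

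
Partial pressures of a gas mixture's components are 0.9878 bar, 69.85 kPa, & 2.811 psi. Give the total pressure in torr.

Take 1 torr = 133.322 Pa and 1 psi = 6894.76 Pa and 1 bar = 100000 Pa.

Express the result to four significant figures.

0.9878 bar × 100000 = 98780 Pa
69.85 kPa × 1000 = 69850 Pa
2.811 psi × 6894.76 = 19381.2 Pa
Combined: 98780 + 69850 + 19381.2 = 188011 Pa
In torr: 188011 / 133.322 = 1410.2 torr

1410 torr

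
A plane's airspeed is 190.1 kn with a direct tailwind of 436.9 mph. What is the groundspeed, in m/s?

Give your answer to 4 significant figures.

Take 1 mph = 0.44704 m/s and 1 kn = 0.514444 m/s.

190.1 kn × 0.514444 = 97.7958 m/s
436.9 mph × 0.44704 = 195.312 m/s
Combined: 97.7958 + 195.312 = 293.108 m/s

293.1 m/s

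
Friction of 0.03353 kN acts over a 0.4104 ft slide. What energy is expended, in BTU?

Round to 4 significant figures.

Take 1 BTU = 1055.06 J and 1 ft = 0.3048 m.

0.03353 kN × 1000 → 33.53 N
0.4104 ft × 0.3048 → 0.12509 m
W = F × d = 33.53 N × 0.12509 m = 4.19427 J
4.19427 J ÷ (1055.06 J/BTU) = 0.00397539 BTU

0.003975 BTU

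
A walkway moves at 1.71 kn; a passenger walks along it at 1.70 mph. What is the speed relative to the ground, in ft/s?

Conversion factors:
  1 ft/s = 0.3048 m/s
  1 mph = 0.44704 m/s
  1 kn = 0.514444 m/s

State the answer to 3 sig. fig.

5.38 ft/s

1.71 kn × 0.514444 = 0.879699 m/s
1.70 mph × 0.44704 = 0.759968 m/s
Sum: 0.879699 + 0.759968 = 1.63967 m/s
In ft/s: 1.63967 / 0.3048 = 5.37949 ft/s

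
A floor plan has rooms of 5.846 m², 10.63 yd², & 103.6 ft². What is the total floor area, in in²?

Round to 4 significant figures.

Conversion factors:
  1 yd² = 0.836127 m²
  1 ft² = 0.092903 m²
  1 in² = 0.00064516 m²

5.846 m² (already m²)
10.63 yd² × 0.836127 = 8.88803 m²
103.6 ft² × 0.092903 = 9.62475 m²
Total: 5.846 + 8.88803 + 9.62475 = 24.3588 m²
In in²: 24.3588 / 0.00064516 = 37756.2 in²

3.776×10⁴ in²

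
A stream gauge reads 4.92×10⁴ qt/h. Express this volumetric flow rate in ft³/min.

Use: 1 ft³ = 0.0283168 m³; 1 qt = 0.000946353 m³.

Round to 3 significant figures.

4.92×10⁴ qt/h × 0.000946353 m³/qt ÷ 3600 s/h = 0.0129335 m³/s
0.0129335 m³/s ÷ 0.0283168 m³/ft³ × 60 s/min = 27.4046 ft³/min

27.4 ft³/min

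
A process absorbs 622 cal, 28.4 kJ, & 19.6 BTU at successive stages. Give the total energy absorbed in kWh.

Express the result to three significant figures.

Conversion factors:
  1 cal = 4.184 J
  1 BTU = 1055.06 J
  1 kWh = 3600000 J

622 cal × 4.184 → 2602.45 J
28.4 kJ × 1000 → 28400 J
19.6 BTU × 1055.06 → 20679.2 J
Total: 2602.45 + 28400 + 20679.2 = 51681.6 J
In kWh: 51681.6 / 3600000 = 0.014356 kWh

0.0144 kWh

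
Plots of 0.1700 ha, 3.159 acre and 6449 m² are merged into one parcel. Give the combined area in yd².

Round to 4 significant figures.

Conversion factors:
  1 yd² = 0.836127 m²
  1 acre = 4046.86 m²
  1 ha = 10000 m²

2.504×10⁴ yd²

0.1700 ha × 10000 = 1700 m²
3.159 acre × 4046.86 = 12784 m²
6449 m² (already m²)
Combined: 1700 + 12784 + 6449 = 20933 m²
In yd²: 20933 / 0.836127 = 25035.7 yd²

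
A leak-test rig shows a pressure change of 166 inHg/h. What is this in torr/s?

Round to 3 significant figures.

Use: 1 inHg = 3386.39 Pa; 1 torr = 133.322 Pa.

166 inHg/h × 3386.39 Pa/inHg ÷ 3600 s/h = 156.15 Pa/s
156.15 Pa/s ÷ 133.322 Pa/torr = 1.17122 torr/s

1.17 torr/s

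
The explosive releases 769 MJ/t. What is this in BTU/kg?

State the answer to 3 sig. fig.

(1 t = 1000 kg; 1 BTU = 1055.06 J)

729 BTU/kg

769 MJ/t × 1000000 J/MJ ÷ 1000 kg/t = 769000 J/kg
769000 J/kg ÷ 1055.06 J/BTU = 728.869 BTU/kg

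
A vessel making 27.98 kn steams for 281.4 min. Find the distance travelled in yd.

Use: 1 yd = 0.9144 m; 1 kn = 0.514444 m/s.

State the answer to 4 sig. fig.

27.98 kn × 0.514444 = 14.3941 m/s
281.4 min × 60 = 16884 s
d = v × t = 14.3941 m/s × 16884 s = 243030 m
243030 m ÷ (0.9144 m/yd) = 265781 yd

2.658×10⁵ yd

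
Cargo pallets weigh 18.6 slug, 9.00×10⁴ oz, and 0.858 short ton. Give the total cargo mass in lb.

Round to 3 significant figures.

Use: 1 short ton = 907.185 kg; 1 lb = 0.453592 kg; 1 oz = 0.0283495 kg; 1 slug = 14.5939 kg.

18.6 slug × 14.5939 → 271.447 kg
9.00×10⁴ oz × 0.0283495 → 2551.46 kg
0.858 short ton × 907.185 → 778.365 kg
Sum: 271.447 + 2551.46 + 778.365 = 3601.27 kg
In lb: 3601.27 / 0.453592 = 7939.45 lb

7940 lb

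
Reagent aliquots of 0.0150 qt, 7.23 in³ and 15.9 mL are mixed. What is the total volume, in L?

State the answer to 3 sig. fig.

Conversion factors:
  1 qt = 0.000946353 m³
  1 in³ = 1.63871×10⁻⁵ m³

0.149 L

0.0150 qt × 0.000946353 = 1.41953×10⁻⁵ m³
7.23 in³ × 1.63871×10⁻⁵ = 1.18479×10⁻⁴ m³
15.9 mL × 10⁻⁶ = 1.59×10⁻⁵ m³
Total: 1.41953×10⁻⁵ + 1.18479×10⁻⁴ + 1.59×10⁻⁵ = 1.48574×10⁻⁴ m³
In L: 1.48574×10⁻⁴ / 0.001 = 0.148574 L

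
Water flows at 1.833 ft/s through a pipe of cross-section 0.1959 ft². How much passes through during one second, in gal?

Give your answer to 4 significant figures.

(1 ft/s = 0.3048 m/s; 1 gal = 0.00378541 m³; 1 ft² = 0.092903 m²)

2.686 gal

1.833 ft/s × 0.3048 → 0.558698 m/s
0.1959 ft² × 0.092903 → 0.0181997 m²
V = v × A × t = 0.558698 m/s × 0.0181997 m² × 1 s = 0.0101681 m³
0.0101681 m³ ÷ (0.00378541 m³/gal) = 2.68613 gal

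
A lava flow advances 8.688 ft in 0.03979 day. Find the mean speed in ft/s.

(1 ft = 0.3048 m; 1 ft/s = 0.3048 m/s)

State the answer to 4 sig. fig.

0.002527 ft/s

8.688 ft × 0.3048 = 2.6481 m
0.03979 day × 86400 = 3437.86 s
v = d / t = 2.6481 m / 3437.86 s = 7.70276×10⁻⁴ m/s
7.70276×10⁻⁴ m/s ÷ (0.3048 m/s/ft/s) = 0.00252715 ft/s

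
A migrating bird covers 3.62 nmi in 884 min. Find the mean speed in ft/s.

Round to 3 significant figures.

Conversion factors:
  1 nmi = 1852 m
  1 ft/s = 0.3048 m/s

0.415 ft/s

3.62 nmi × 1852 = 6704.24 m
884 min × 60 = 53040 s
v = d / t = 6704.24 m / 53040 s = 0.1264 m/s
0.1264 m/s ÷ (0.3048 m/s/ft/s) = 0.414698 ft/s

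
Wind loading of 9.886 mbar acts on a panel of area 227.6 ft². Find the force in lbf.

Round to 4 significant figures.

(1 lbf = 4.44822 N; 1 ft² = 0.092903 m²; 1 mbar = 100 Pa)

4699 lbf

9.886 mbar × 100 → 988.6 Pa
227.6 ft² × 0.092903 → 21.1447 m²
F = P × A = 988.6 Pa × 21.1447 m² = 20903.7 N
20903.7 N ÷ (4.44822 N/lbf) = 4699.34 lbf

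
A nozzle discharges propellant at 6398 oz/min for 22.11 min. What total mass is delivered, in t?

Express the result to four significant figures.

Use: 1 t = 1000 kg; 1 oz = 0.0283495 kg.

4.010 t

6398 oz/min → 3.023 kg/s
22.11 min → 1326.6 s
m = ṁ × t = 3.023 × 1326.6 = 4010.31 kg
In t: 4010.31 / 1000 = 4.01031 t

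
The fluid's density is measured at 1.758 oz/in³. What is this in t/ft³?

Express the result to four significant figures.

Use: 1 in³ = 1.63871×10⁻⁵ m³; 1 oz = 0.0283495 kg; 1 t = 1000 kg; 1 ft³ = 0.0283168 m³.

1.758 oz/in³ × 0.0283495 kg/oz ÷ 1.63871×10⁻⁵ m³/in³ = 3041.32 kg/m³
3041.32 kg/m³ ÷ 1000 kg/t × 0.0283168 m³/ft³ = 0.0861205 t/ft³

0.08612 t/ft³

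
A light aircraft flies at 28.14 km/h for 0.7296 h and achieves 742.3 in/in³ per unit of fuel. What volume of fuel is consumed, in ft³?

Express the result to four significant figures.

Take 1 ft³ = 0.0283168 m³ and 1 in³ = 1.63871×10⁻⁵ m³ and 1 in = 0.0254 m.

0.6302 ft³

28.14 km/h → 7.81667 m/s
0.7296 h → 2626.56 s
d = v × t = 7.81667 × 2626.56 = 20531 m
742.3 in/in³ → 1.15056×10⁶ m/m³
V = d / (distance per unit fuel) = 20531 / 1.15056×10⁶ = 0.0178444 m³
In ft³: 0.0178444 / 0.0283168 = 0.63017 ft³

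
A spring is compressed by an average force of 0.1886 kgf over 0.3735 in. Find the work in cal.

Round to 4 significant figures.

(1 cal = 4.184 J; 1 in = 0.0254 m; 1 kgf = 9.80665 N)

0.1886 kgf × 9.80665 → 1.84953 N
0.3735 in × 0.0254 → 0.0094869 m
W = F × d = 1.84953 N × 0.0094869 m = 0.0175463 J
0.0175463 J ÷ (4.184 J/cal) = 0.00419367 cal

0.004194 cal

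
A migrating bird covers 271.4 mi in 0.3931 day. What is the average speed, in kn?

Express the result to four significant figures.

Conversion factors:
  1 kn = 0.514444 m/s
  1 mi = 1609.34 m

271.4 mi × 1609.34 → 436775 m
0.3931 day × 86400 → 33963.8 s
v = d / t = 436775 m / 33963.8 s = 12.86 m/s
12.86 m/s ÷ (0.514444 m/s/kn) = 24.9979 kn

25.00 kn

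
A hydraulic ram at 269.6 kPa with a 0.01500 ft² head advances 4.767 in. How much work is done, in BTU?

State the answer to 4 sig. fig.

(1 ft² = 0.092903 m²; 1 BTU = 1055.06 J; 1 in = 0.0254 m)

0.04312 BTU

269.6 kPa → 269600 Pa
0.01500 ft² → 0.00139354 m²
F = P × A = 269600 × 0.00139354 = 375.698 N
4.767 in → 0.121082 m
W = F × d = 375.698 × 0.121082 = 45.4903 J
In BTU: 45.4903 / 1055.06 = 0.0431163 BTU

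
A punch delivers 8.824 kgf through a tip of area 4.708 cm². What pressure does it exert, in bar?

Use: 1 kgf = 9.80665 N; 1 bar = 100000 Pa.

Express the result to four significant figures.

8.824 kgf × 9.80665 = 86.5339 N
4.708 cm² × 0.0001 = 4.708×10⁻⁴ m²
P = F / A = 86.5339 N / 4.708×10⁻⁴ m² = 183802 Pa
183802 Pa ÷ (100000 Pa/bar) = 1.83802 bar

1.838 bar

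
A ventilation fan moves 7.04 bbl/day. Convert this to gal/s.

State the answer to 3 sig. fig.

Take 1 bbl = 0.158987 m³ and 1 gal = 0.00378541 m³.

0.00342 gal/s

7.04 bbl/day × 0.158987 m³/bbl ÷ 86400 s/day = 1.29545×10⁻⁵ m³/s
1.29545×10⁻⁵ m³/s ÷ 0.00378541 m³/gal = 0.00342222 gal/s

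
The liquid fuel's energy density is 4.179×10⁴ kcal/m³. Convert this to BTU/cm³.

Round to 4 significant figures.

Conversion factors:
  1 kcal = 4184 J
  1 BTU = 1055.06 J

0.1657 BTU/cm³

4.179×10⁴ kcal/m³ × 4184 J/kcal = 1.74849×10⁸ J/m³
1.74849×10⁸ J/m³ ÷ 1055.06 J/BTU × 10⁻⁶ m³/cm³ = 0.165724 BTU/cm³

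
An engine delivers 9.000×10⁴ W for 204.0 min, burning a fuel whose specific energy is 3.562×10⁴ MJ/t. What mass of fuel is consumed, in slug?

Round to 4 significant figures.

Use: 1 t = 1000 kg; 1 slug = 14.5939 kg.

2.119 slug

204.0 min → 12240 s
E = P × t = 90000 × 12240 = 1.1016×10⁹ J
3.562×10⁴ MJ/t → 3.562×10⁷ J/kg
m = E / e_s = 1.1016×10⁹ / 3.562×10⁷ = 30.9264 kg
In slug: 30.9264 / 14.5939 = 2.11913 slug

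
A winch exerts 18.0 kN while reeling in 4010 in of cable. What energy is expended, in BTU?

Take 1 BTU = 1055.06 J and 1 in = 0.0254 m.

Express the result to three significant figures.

18.0 kN × 1000 = 18000 N
4010 in × 0.0254 = 101.854 m
W = F × d = 18000 N × 101.854 m = 1.83337×10⁶ J
1.83337×10⁶ J ÷ (1055.06 J/BTU) = 1737.69 BTU

1740 BTU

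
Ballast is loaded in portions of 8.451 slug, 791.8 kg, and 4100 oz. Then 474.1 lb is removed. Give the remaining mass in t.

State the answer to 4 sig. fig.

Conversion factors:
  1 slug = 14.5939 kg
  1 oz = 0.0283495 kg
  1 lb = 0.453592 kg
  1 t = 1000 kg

0.8163 t

8.451 slug × 14.5939 = 123.333 kg
791.8 kg (already kg)
4100 oz × 0.0283495 = 116.233 kg
474.1 lb × 0.453592 = 215.048 kg
Sum: 123.333 + 791.8 + 116.233 − 215.048 = 816.318 kg
In t: 816.318 / 1000 = 0.816318 t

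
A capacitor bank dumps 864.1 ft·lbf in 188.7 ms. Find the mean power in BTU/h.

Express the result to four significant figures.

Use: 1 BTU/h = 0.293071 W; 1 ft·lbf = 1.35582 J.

2.118×10⁴ BTU/h

864.1 ft·lbf × 1.35582 → 1171.56 J
188.7 ms × 0.001 → 0.1887 s
P = E / t = 1171.56 J / 0.1887 s = 6208.59 W
6208.59 W ÷ (0.293071 W/BTU/h) = 21184.6 BTU/h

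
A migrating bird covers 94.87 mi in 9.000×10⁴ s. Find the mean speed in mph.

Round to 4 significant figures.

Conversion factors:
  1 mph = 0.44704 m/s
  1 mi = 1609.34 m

3.795 mph

94.87 mi × 1609.34 = 152678 m
v = d / t = 152678 m / 90000 s = 1.69642 m/s
1.69642 m/s ÷ (0.44704 m/s/mph) = 3.79478 mph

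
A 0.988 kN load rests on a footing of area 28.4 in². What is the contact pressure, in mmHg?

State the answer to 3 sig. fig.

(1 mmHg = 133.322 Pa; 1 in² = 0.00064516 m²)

0.988 kN × 1000 → 988 N
28.4 in² × 0.00064516 → 0.0183225 m²
P = F / A = 988 N / 0.0183225 m² = 53922.8 Pa
53922.8 Pa ÷ (133.322 Pa/mmHg) = 404.455 mmHg

404 mmHg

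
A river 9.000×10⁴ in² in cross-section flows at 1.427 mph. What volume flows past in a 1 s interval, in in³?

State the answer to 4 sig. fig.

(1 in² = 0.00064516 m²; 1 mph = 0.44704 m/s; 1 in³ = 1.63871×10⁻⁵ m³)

1.427 mph × 0.44704 = 0.637926 m/s
9.000×10⁴ in² × 0.00064516 = 58.0644 m²
V = v × A × t = 0.637926 m/s × 58.0644 m² × 1 s = 37.0408 m³
37.0408 m³ ÷ (1.63871×10⁻⁵ m³/in³) = 2.26036×10⁶ in³

2.260×10⁶ in³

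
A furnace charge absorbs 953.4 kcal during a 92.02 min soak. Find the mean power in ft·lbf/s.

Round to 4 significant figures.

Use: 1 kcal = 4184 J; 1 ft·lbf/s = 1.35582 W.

532.9 ft·lbf/s

953.4 kcal × 4184 = 3.98903×10⁶ J
92.02 min × 60 = 5521.2 s
P = E / t = 3.98903×10⁶ J / 5521.2 s = 722.493 W
722.493 W ÷ (1.35582 W/ft·lbf/s) = 532.883 ft·lbf/s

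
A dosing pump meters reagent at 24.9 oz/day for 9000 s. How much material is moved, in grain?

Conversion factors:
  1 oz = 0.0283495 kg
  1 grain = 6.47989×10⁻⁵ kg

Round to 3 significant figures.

1130 grain

24.9 oz/day → 8.17017×10⁻⁶ kg/s
m = ṁ × t = 8.17017×10⁻⁶ × 9000 = 0.0735315 kg
In grain: 0.0735315 / 6.47989×10⁻⁵ = 1134.76 grain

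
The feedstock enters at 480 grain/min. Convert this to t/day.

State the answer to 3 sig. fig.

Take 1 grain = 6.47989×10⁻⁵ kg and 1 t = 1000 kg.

0.0448 t/day

480 grain/min × 6.47989×10⁻⁵ kg/grain ÷ 60 s/min = 5.18391×10⁻⁴ kg/s
5.18391×10⁻⁴ kg/s ÷ 1000 kg/t × 86400 s/day = 0.044789 t/day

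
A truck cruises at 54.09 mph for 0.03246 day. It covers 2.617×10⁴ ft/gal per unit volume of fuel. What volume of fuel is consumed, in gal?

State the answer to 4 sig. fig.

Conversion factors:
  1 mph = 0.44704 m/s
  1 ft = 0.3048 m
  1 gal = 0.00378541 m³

54.09 mph → 24.1804 m/s
0.03246 day → 2804.54 s
d = v × t = 24.1804 × 2804.54 = 67814.9 m
2.617×10⁴ ft/gal → 2.1072×10⁶ m/m³
V = d / (distance per unit fuel) = 67814.9 / 2.1072×10⁶ = 0.0321825 m³
In gal: 0.0321825 / 0.00378541 = 8.50172 gal

8.502 gal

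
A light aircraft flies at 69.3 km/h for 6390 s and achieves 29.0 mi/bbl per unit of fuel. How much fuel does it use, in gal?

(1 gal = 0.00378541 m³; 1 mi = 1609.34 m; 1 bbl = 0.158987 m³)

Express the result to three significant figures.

111 gal

69.3 km/h → 19.25 m/s
d = v × t = 19.25 × 6390 = 123008 m
29.0 mi/bbl → 293551 m/m³
V = d / (distance per unit fuel) = 123008 / 293551 = 0.419035 m³
In gal: 0.419035 / 0.00378541 = 110.697 gal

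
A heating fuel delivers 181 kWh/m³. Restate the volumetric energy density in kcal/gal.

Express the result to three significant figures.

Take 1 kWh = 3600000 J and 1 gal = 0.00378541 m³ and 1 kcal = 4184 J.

590 kcal/gal

181 kWh/m³ × 3600000 J/kWh = 6.516×10⁸ J/m³
6.516×10⁸ J/m³ ÷ 4184 J/kcal × 0.00378541 m³/gal = 589.525 kcal/gal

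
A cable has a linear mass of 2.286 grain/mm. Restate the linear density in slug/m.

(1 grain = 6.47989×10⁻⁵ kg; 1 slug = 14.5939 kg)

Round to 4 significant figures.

0.01015 slug/m

2.286 grain/mm × 6.47989×10⁻⁵ kg/grain ÷ 0.001 m/mm = 0.14813 kg/m
0.14813 kg/m ÷ 14.5939 kg/slug = 0.0101501 slug/m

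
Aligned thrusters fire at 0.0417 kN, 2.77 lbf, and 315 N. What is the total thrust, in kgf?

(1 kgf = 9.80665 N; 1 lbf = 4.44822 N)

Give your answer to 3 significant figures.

37.6 kgf

0.0417 kN × 1000 → 41.7 N
2.77 lbf × 4.44822 → 12.3216 N
315 N (already N)
Sum: 41.7 + 12.3216 + 315 = 369.022 N
In kgf: 369.022 / 9.80665 = 37.6298 kgf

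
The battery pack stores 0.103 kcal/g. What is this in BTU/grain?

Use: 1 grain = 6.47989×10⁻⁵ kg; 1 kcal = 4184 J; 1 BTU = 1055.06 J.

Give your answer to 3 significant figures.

0.103 kcal/g × 4184 J/kcal ÷ 0.001 kg/g = 430952 J/kg
430952 J/kg ÷ 1055.06 J/BTU × 6.47989×10⁻⁵ kg/grain = 0.0264679 BTU/grain

0.0265 BTU/grain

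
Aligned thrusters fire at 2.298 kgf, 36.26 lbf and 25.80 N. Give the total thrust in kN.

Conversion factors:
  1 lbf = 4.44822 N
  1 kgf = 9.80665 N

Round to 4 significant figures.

0.2096 kN

2.298 kgf × 9.80665 = 22.5357 N
36.26 lbf × 4.44822 = 161.292 N
25.80 N (already N)
Total: 22.5357 + 161.292 + 25.8 = 209.628 N
In kN: 209.628 / 1000 = 0.209628 kN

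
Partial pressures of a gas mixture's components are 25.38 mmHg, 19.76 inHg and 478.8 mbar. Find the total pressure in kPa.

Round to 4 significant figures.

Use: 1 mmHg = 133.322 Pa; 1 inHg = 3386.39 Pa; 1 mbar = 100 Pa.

118.2 kPa

25.38 mmHg × 133.322 = 3383.71 Pa
19.76 inHg × 3386.39 = 66915.1 Pa
478.8 mbar × 100 = 47880 Pa
Total: 3383.71 + 66915.1 + 47880 = 118179 Pa
In kPa: 118179 / 1000 = 118.179 kPa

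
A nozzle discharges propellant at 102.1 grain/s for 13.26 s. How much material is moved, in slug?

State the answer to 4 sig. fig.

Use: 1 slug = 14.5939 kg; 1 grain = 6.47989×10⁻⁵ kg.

102.1 grain/s → 0.00661597 kg/s
m = ṁ × t = 0.00661597 × 13.26 = 0.0877278 kg
In slug: 0.0877278 / 14.5939 = 0.00601126 slug

0.006011 slug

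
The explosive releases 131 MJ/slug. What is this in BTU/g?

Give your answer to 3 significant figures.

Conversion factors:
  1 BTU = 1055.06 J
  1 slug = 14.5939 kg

131 MJ/slug × 1000000 J/MJ ÷ 14.5939 kg/slug = 8.97635×10⁶ J/kg
8.97635×10⁶ J/kg ÷ 1055.06 J/BTU × 0.001 kg/g = 8.5079 BTU/g

8.51 BTU/g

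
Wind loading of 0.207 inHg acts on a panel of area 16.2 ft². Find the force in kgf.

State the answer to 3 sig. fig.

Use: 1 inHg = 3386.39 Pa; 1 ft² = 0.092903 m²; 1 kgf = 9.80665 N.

108 kgf

0.207 inHg × 3386.39 = 700.983 Pa
16.2 ft² × 0.092903 = 1.50503 m²
F = P × A = 700.983 Pa × 1.50503 m² = 1055 N
1055 N ÷ (9.80665 N/kgf) = 107.58 kgf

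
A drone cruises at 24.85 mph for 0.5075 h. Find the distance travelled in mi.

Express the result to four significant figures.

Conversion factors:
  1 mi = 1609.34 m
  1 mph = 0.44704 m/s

24.85 mph × 0.44704 = 11.1089 m/s
0.5075 h × 3600 = 1827 s
d = v × t = 11.1089 m/s × 1827 s = 20296 m
20296 m ÷ (1609.34 m/mi) = 12.6114 mi

12.61 mi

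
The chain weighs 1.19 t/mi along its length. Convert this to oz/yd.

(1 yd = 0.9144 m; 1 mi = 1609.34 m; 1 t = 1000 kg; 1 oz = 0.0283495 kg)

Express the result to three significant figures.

23.9 oz/yd

1.19 t/mi × 1000 kg/t ÷ 1609.34 m/mi = 0.739434 kg/m
0.739434 kg/m ÷ 0.0283495 kg/oz × 0.9144 m/yd = 23.8501 oz/yd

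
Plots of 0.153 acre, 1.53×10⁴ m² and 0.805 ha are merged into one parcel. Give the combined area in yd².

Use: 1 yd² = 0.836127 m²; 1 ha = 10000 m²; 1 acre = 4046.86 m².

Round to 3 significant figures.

0.153 acre × 4046.86 = 619.17 m²
1.53×10⁴ m² (already m²)
0.805 ha × 10000 = 8050 m²
Sum: 619.17 + 15300 + 8050 = 23969.2 m²
In yd²: 23969.2 / 0.836127 = 28666.9 yd²

2.87×10⁴ yd²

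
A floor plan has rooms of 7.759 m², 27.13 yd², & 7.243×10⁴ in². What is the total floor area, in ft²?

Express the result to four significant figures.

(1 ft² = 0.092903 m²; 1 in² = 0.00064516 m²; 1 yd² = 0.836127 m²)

830.7 ft²

7.759 m² (already m²)
27.13 yd² × 0.836127 → 22.6841 m²
7.243×10⁴ in² × 0.00064516 → 46.7289 m²
Total: 7.759 + 22.6841 + 46.7289 = 77.172 m²
In ft²: 77.172 / 0.092903 = 830.673 ft²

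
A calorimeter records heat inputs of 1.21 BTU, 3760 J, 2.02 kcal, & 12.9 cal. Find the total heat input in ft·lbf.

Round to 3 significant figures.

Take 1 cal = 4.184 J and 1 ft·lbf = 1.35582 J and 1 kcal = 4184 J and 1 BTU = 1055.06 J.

9990 ft·lbf

1.21 BTU × 1055.06 = 1276.62 J
3760 J (already J)
2.02 kcal × 4184 = 8451.68 J
12.9 cal × 4.184 = 53.9736 J
Total: 1276.62 + 3760 + 8451.68 + 53.9736 = 13542.3 J
In ft·lbf: 13542.3 / 1.35582 = 9988.27 ft·lbf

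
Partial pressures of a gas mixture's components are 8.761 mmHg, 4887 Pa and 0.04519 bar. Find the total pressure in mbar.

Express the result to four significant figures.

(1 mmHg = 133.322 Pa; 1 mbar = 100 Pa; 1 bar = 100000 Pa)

8.761 mmHg × 133.322 = 1168.03 Pa
4887 Pa (already Pa)
0.04519 bar × 100000 = 4519 Pa
Total: 1168.03 + 4887 + 4519 = 10574 Pa
In mbar: 10574 / 100 = 105.74 mbar

105.7 mbar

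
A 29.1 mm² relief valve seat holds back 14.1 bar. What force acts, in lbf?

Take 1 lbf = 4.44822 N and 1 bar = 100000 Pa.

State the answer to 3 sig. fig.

14.1 bar × 100000 = 1.41×10⁶ Pa
29.1 mm² × 10⁻⁶ = 2.91×10⁻⁵ m²
F = P × A = 1.41×10⁶ Pa × 2.91×10⁻⁵ m² = 41.031 N
41.031 N ÷ (4.44822 N/lbf) = 9.22414 lbf

9.22 lbf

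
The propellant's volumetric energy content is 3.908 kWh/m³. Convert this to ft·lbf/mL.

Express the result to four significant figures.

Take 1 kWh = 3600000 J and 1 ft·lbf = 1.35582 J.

3.908 kWh/m³ × 3600000 J/kWh = 1.40688×10⁷ J/m³
1.40688×10⁷ J/m³ ÷ 1.35582 J/ft·lbf × 10⁻⁶ m³/mL = 10.3766 ft·lbf/mL

10.38 ft·lbf/mL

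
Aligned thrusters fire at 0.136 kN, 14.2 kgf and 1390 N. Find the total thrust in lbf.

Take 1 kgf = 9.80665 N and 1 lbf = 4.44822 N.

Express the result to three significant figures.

374 lbf

0.136 kN × 1000 = 136 N
14.2 kgf × 9.80665 = 139.254 N
1390 N (already N)
Total: 136 + 139.254 + 1390 = 1665.25 N
In lbf: 1665.25 / 4.44822 = 374.363 lbf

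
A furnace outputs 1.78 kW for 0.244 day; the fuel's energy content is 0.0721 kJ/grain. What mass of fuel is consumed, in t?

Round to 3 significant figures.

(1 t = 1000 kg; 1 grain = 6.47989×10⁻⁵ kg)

0.0337 t

1.78 kW → 1780 W
0.244 day → 21081.6 s
E = P × t = 1780 × 21081.6 = 3.75252×10⁷ J
0.0721 kJ/grain → 1.11267×10⁶ J/kg
m = E / e_s = 3.75252×10⁷ / 1.11267×10⁶ = 33.7254 kg
In t: 33.7254 / 1000 = 0.0337254 t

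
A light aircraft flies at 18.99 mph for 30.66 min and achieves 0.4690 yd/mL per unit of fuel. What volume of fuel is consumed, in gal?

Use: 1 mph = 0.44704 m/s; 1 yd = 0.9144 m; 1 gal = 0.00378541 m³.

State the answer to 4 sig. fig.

18.99 mph → 8.48929 m/s
30.66 min → 1839.6 s
d = v × t = 8.48929 × 1839.6 = 15616.9 m
0.4690 yd/mL → 428854 m/m³
V = d / (distance per unit fuel) = 15616.9 / 428854 = 0.0364154 m³
In gal: 0.0364154 / 0.00378541 = 9.61994 gal

9.620 gal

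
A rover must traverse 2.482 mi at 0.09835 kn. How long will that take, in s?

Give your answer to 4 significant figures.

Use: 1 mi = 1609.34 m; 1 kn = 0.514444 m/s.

7.895×10⁴ s

2.482 mi × 1609.34 → 3994.38 m
0.09835 kn × 0.514444 → 0.0505956 m/s
t = d / v = 3994.38 m / 0.0505956 m/s = 78947.2 s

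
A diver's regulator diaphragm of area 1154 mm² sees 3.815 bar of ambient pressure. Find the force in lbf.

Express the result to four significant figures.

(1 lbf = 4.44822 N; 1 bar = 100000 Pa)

3.815 bar × 100000 = 381500 Pa
1154 mm² × 10⁻⁶ = 0.001154 m²
F = P × A = 381500 Pa × 0.001154 m² = 440.251 N
440.251 N ÷ (4.44822 N/lbf) = 98.9724 lbf

98.97 lbf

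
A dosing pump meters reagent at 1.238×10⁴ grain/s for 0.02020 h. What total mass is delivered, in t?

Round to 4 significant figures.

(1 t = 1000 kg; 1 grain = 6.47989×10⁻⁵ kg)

0.05834 t

1.238×10⁴ grain/s → 0.80221 kg/s
0.02020 h → 72.72 s
m = ṁ × t = 0.80221 × 72.72 = 58.3367 kg
In t: 58.3367 / 1000 = 0.0583367 t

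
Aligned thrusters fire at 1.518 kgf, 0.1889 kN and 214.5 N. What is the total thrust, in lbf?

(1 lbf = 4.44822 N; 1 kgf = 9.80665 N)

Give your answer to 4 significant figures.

1.518 kgf × 9.80665 = 14.8865 N
0.1889 kN × 1000 = 188.9 N
214.5 N (already N)
Combined: 14.8865 + 188.9 + 214.5 = 418.286 N
In lbf: 418.286 / 4.44822 = 94.0345 lbf

94.03 lbf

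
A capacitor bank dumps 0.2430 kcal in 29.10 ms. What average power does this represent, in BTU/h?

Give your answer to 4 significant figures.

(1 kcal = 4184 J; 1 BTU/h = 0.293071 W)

1.192×10⁵ BTU/h

0.2430 kcal × 4184 → 1016.71 J
29.10 ms × 0.001 → 0.0291 s
P = E / t = 1016.71 J / 0.0291 s = 34938.5 W
34938.5 W ÷ (0.293071 W/BTU/h) = 119215 BTU/h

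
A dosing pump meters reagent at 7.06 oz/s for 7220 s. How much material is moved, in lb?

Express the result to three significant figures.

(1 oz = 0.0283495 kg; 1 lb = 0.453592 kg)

3190 lb

7.06 oz/s → 0.200147 kg/s
m = ṁ × t = 0.200147 × 7220 = 1445.06 kg
In lb: 1445.06 / 0.453592 = 3185.81 lb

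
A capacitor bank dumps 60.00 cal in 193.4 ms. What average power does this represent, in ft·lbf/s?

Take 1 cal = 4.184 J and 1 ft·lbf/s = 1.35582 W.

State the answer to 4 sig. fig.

957.4 ft·lbf/s

60.00 cal × 4.184 = 251.04 J
193.4 ms × 0.001 = 0.1934 s
P = E / t = 251.04 J / 0.1934 s = 1298.04 W
1298.04 W ÷ (1.35582 W/ft·lbf/s) = 957.384 ft·lbf/s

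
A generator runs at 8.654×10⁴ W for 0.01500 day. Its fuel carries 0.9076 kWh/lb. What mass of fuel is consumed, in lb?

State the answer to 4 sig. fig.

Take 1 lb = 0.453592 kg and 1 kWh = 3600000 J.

0.01500 day → 1296 s
E = P × t = 86540 × 1296 = 1.12156×10⁸ J
0.9076 kWh/lb → 7.2033×10⁶ J/kg
m = E / e_s = 1.12156×10⁸ / 7.2033×10⁶ = 15.5701 kg
In lb: 15.5701 / 0.453592 = 34.3262 lb

34.33 lb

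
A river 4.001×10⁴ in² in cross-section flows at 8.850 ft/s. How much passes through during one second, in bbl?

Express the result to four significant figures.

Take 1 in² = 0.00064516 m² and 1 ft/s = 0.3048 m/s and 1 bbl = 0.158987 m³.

8.850 ft/s × 0.3048 → 2.69748 m/s
4.001×10⁴ in² × 0.00064516 → 25.8129 m²
V = v × A × t = 2.69748 m/s × 25.8129 m² × 1 s = 69.6298 m³
69.6298 m³ ÷ (0.158987 m³/bbl) = 437.959 bbl

438.0 bbl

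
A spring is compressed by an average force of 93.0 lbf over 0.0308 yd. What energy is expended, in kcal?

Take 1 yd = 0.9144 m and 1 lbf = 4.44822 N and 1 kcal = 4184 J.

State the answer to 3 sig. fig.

0.00278 kcal

93.0 lbf × 4.44822 → 413.684 N
0.0308 yd × 0.9144 → 0.0281635 m
W = F × d = 413.684 N × 0.0281635 m = 11.6508 J
11.6508 J ÷ (4184 J/kcal) = 0.00278461 kcal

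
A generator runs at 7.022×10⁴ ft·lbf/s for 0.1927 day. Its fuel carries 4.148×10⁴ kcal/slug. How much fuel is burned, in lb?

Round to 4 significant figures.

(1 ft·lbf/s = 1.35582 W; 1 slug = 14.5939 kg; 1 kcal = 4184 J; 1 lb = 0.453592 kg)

7.022×10⁴ ft·lbf/s → 95205.7 W
0.1927 day → 16649.3 s
E = P × t = 95205.7 × 16649.3 = 1.58511×10⁹ J
4.148×10⁴ kcal/slug → 1.18921×10⁷ J/kg
m = E / e_s = 1.58511×10⁹ / 1.18921×10⁷ = 133.291 kg
In lb: 133.291 / 0.453592 = 293.857 lb

293.9 lb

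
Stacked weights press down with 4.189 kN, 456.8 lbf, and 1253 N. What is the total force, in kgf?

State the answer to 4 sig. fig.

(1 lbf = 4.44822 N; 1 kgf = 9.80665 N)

4.189 kN × 1000 = 4189 N
456.8 lbf × 4.44822 = 2031.95 N
1253 N (already N)
Sum: 4189 + 2031.95 + 1253 = 7473.95 N
In kgf: 7473.95 / 9.80665 = 762.131 kgf

762.1 kgf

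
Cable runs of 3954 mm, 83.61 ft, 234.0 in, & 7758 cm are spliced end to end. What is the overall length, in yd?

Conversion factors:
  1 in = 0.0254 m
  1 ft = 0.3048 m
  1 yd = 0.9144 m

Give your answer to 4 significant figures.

3954 mm × 0.001 = 3.954 m
83.61 ft × 0.3048 = 25.4843 m
234.0 in × 0.0254 = 5.9436 m
7758 cm × 0.01 = 77.58 m
Combined: 3.954 + 25.4843 + 5.9436 + 77.58 = 112.962 m
In yd: 112.962 / 0.9144 = 123.537 yd

123.5 yd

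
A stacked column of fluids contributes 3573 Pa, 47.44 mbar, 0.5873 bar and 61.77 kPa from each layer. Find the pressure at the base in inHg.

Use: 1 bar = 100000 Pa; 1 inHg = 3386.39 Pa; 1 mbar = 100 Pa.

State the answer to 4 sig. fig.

38.04 inHg

3573 Pa (already Pa)
47.44 mbar × 100 = 4744 Pa
0.5873 bar × 100000 = 58730 Pa
61.77 kPa × 1000 = 61770 Pa
Sum: 3573 + 4744 + 58730 + 61770 = 128817 Pa
In inHg: 128817 / 3386.39 = 38.0396 inHg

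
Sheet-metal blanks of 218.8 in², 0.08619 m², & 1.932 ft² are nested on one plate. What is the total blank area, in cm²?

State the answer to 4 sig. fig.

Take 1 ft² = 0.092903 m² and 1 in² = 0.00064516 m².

218.8 in² × 0.00064516 = 0.141161 m²
0.08619 m² (already m²)
1.932 ft² × 0.092903 = 0.179489 m²
Sum: 0.141161 + 0.08619 + 0.179489 = 0.40684 m²
In cm²: 0.40684 / 0.0001 = 4068.4 cm²

4068 cm²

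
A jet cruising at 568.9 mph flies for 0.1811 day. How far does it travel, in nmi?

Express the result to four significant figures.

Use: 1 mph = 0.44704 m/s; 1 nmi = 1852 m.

568.9 mph × 0.44704 → 254.321 m/s
0.1811 day × 86400 → 15647 s
d = v × t = 254.321 m/s × 15647 s = 3.97936×10⁶ m
3.97936×10⁶ m ÷ (1852 m/nmi) = 2148.68 nmi

2149 nmi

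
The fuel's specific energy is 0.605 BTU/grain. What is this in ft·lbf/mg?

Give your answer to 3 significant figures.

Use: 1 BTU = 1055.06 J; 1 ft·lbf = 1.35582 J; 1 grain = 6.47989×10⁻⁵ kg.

0.605 BTU/grain × 1055.06 J/BTU ÷ 6.47989×10⁻⁵ kg/grain = 9.85065×10⁶ J/kg
9.85065×10⁶ J/kg ÷ 1.35582 J/ft·lbf × 10⁻⁶ kg/mg = 7.26546 ft·lbf/mg

7.27 ft·lbf/mg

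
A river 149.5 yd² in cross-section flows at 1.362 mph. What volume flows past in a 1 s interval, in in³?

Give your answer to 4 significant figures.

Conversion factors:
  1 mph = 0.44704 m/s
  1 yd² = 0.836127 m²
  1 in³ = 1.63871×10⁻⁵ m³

4.644×10⁶ in³

1.362 mph × 0.44704 → 0.608868 m/s
149.5 yd² × 0.836127 → 125.001 m²
V = v × A × t = 0.608868 m/s × 125.001 m² × 1 s = 76.1091 m³
76.1091 m³ ÷ (1.63871×10⁻⁵ m³/in³) = 4.64445×10⁶ in³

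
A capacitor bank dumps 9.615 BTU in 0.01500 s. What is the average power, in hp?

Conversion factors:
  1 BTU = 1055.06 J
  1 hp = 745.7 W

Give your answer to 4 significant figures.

906.9 hp

9.615 BTU × 1055.06 → 10144.4 J
P = E / t = 10144.4 J / 0.015 s = 676293 W
676293 W ÷ (745.7 W/hp) = 906.924 hp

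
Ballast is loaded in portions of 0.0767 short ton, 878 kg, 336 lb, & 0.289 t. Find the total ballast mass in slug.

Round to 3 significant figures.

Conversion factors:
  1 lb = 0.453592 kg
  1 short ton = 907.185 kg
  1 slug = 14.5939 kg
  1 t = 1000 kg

95.2 slug

0.0767 short ton × 907.185 = 69.5811 kg
878 kg (already kg)
336 lb × 0.453592 = 152.407 kg
0.289 t × 1000 = 289 kg
Total: 69.5811 + 878 + 152.407 + 289 = 1388.99 kg
In slug: 1388.99 / 14.5939 = 95.1761 slug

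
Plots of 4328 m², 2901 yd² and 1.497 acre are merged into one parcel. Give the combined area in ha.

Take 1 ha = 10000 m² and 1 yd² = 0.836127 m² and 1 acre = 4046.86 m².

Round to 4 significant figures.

1.281 ha

4328 m² (already m²)
2901 yd² × 0.836127 = 2425.6 m²
1.497 acre × 4046.86 = 6058.15 m²
Total: 4328 + 2425.6 + 6058.15 = 12811.8 m²
In ha: 12811.8 / 10000 = 1.28118 ha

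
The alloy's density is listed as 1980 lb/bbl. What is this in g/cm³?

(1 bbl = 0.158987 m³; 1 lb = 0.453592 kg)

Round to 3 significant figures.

5.65 g/cm³

1980 lb/bbl × 0.453592 kg/lb ÷ 0.158987 m³/bbl = 5648.97 kg/m³
5648.97 kg/m³ ÷ 0.001 kg/g × 10⁻⁶ m³/cm³ = 5.64897 g/cm³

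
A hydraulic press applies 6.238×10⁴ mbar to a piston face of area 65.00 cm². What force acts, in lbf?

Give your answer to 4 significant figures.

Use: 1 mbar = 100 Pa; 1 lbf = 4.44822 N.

6.238×10⁴ mbar × 100 → 6.238×10⁶ Pa
65.00 cm² × 0.0001 → 0.0065 m²
F = P × A = 6.238×10⁶ Pa × 0.0065 m² = 40547 N
40547 N ÷ (4.44822 N/lbf) = 9115.33 lbf

9115 lbf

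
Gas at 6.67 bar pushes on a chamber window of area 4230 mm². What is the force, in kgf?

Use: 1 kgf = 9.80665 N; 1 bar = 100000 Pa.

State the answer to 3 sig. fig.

6.67 bar × 100000 → 667000 Pa
4230 mm² × 10⁻⁶ → 0.00423 m²
F = P × A = 667000 Pa × 0.00423 m² = 2821.41 N
2821.41 N ÷ (9.80665 N/kgf) = 287.704 kgf

288 kgf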